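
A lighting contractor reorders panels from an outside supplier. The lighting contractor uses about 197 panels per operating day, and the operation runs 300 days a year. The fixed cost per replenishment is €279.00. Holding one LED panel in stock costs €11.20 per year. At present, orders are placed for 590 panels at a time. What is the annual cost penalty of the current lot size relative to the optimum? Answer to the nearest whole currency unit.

Annual demand D = 197 × 300 = 59,100.
EOQ = √(2DS/H) = √(2 × 59,100 × 279 / 11.2) ≈ 1715.94.
Cost at Q* = (D/Q*)S + (Q*/2)H = √(2DSH) ≈ €19,218.52.
Cost at Q = 590: (59,100/590)×279 + (590/2)×11.2 = €27,947.29 + €3,304.00 = €31,251.29.
Excess = €31,251.29 − €19,218.52 = €12,032.77.

Extra cost ≈ €12,033 per year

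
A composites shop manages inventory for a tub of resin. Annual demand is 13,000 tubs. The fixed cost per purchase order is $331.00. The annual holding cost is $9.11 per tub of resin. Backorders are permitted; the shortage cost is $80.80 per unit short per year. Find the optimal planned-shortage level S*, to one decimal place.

S* ≈ 103.9 tubs

With planned backorders, Q* = √(2DS/H) · √((H+B)/B).
√(2DS/H) = √(2 × 13,000 × 331 / 9.11) = 971.945.
√((H+B)/B) = √((9.11+80.8)/80.8) = 1.0549.
Q* ≈ 1025.274.
S* = Q* · H/(H+B) = 1025.274 × 9.11/89.91 ≈ 103.884.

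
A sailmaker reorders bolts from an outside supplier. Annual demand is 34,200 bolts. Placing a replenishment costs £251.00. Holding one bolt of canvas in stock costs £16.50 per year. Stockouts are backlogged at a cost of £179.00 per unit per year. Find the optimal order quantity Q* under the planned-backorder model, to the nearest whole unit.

Q* ≈ 1,066 bolts

With planned backorders, Q* = √(2DS/H) · √((H+B)/B).
√(2DS/H) = √(2 × 34,200 × 251 / 16.5) = 1020.053.
√((H+B)/B) = √((16.5+179)/179) = 1.0451.
Q* ≈ 1066.031.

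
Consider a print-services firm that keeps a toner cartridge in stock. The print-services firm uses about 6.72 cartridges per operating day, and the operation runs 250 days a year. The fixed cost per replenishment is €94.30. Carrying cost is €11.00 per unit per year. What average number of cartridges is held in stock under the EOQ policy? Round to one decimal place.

Annual demand D = 6.72 × 250 = 1,680.
Q* = √(2DS/H) = √(2 × 1,680 × 94.3 / 11) ≈ 169.72.
Average inventory = Q*/2 ≈ 169.72 / 2 = 84.859.

Average inventory ≈ 84.9 cartridges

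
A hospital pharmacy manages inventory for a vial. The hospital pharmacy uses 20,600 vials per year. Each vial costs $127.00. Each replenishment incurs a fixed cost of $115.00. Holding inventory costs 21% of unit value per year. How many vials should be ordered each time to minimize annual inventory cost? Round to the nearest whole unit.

Q* ≈ 421 vials

Holding cost H = 0.21 × $127.00 = $26.6700 per unit per year.
EOQ = √(2DS / H) = √(2 × 20,600 × 115 / 26.67).
= √(4,738,000 / 26.67) = √177,652.7934 ≈ 421.489.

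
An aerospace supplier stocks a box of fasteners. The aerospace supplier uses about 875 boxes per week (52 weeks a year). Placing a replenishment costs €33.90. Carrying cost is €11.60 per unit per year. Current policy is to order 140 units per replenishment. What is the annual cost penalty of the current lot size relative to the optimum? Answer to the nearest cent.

Annual demand D = 875 × 52 = 45,500.
EOQ = √(2DS/H) = √(2 × 45,500 × 33.9 / 11.6) ≈ 515.69.
Cost at Q* = (D/Q*)S + (Q*/2)H = √(2DSH) ≈ €5,982.04.
Cost at Q = 140: (45,500/140)×33.9 + (140/2)×11.6 = €11,017.50 + €812.00 = €11,829.50.
Excess = €11,829.50 − €5,982.04 = €5,847.46.

Extra cost ≈ €5,847.46 per year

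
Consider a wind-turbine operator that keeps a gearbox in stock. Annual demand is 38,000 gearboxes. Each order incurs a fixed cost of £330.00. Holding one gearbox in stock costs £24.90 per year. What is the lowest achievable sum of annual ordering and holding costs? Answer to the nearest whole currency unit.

Q* = √(2DS/H) = √(2 × 38,000 × 330 / 24.9) ≈ 1003.61.
At the optimum the two cost components are equal, so total cost = 2·(Q*/2)H = Q*·H.
Minimum total = √(2DSH) = √(2 × 38,000 × 330 × 24.9) ≈ 24989.838.

TC* ≈ £24,990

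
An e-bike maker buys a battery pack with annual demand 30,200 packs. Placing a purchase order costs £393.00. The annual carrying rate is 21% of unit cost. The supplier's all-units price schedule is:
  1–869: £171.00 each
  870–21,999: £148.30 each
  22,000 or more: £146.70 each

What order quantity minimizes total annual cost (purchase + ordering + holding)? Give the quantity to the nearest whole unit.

Holding cost per unit per year at price C is H = 0.21·C.
Evaluate total cost at each tier's feasible EOQ or, if the EOQ is below the tier, at the tier's minimum quantity.
EOQ at £171.00 = 813.0 (feasible in tier 1): TC = 30,200×£171.00 + (30,200/813.0)×393 + (813.0/2)×0.21×£171.00 = £5,193,395.94.
EOQ at £148.30 = 873.0 (feasible in tier 2): TC = 30,200×£148.30 + (30,200/873.0)×393 + (873.0/2)×0.21×£148.30 = £4,505,849.11.
EOQ at £146.70 = 877.8 < 22000, so use break Q=22000: TC = 30,200×£146.70 + (30,200/22000.0)×393 + (22000.0/2)×0.21×£146.70 = £4,769,756.48.
Lowest total cost is £4,505,849.11 at Q = 873.0.

Q* ≈ 873 packs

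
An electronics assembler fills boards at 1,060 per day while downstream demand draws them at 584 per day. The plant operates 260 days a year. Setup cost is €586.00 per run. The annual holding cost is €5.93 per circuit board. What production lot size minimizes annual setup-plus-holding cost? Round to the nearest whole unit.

Annual demand D = 584 × 260 = 151,840.
Production build-up factor (1 − d/p) = 1 − 584/1,060 = 0.4491.
Q* = √(2DS / (H(1 − d/p))) = √(2 × 151,840 × 586 / (5.93 × 0.4491)).
= √(177,956,480 / 2.6629) ≈ 8174.835.

Q* ≈ 8,175 boards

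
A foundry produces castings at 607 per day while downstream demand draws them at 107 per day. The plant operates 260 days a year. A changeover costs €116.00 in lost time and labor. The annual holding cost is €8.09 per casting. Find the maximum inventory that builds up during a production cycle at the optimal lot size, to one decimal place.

I_max ≈ 810.7 castings

Annual demand D = 107 × 260 = 27,820.
Production build-up factor (1 − d/p) = 1 − 107/607 = 0.8237.
Q* = √(2DS / (H(1 − d/p))) = √(2 × 27,820 × 116 / (8.09 × 0.8237)).
= √(6,454,240 / 6.6639) ≈ 984.142.
Maximum inventory = Q*(1 − d/p) = 984.142 × 0.8237 ≈ 810.660.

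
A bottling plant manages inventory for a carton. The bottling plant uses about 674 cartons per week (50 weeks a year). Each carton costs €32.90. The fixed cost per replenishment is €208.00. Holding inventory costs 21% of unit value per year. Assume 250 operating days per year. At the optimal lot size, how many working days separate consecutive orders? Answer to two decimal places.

T ≈ 10.57 days

Annual demand D = 674 × 50 = 33,700.
Holding cost H = 0.21 × €32.90 = €6.9090 per unit per year.
The optimal lot size = √(2DS/H) = √(2 × 33,700 × 208 / 6.909) ≈ 1424.47.
Cycle time = Q*/D × 250 = 1424.47 / 33,700 × 250 ≈ 10.567 days.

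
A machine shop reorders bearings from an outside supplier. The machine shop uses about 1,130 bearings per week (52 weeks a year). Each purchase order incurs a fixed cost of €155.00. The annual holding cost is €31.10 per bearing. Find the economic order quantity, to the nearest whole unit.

Annual demand D = 1,130 × 52 = 58,760.
EOQ = √(2DS / H) = √(2 × 58,760 × 155 / 31.1).
= √(18,215,600 / 31.1) = √585,710.6109 ≈ 765.317.

Q* ≈ 765 bearings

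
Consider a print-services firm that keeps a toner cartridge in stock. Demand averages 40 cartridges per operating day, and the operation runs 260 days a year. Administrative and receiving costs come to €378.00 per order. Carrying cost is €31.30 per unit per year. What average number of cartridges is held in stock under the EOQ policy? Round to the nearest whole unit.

Annual demand D = 40 × 260 = 10,400.
Q* = √(2DS/H) = √(2 × 10,400 × 378 / 31.3) ≈ 501.19.
Average inventory = Q*/2 ≈ 501.19 / 2 = 250.597.

Average inventory ≈ 251 cartridges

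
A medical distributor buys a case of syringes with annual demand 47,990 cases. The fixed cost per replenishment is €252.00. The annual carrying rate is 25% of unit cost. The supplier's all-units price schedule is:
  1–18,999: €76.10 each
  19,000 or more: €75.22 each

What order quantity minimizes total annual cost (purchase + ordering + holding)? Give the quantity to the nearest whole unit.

Q* ≈ 1,128 cases

Holding cost per unit per year at price C is H = 0.25·C.
For each price level, check whether its EOQ is feasible; otherwise the best quantity at that price is the breakpoint.
EOQ at €76.10 = 1127.5 (feasible in tier 1): TC = 47,990×€76.10 + (47,990/1127.5)×252 + (1127.5/2)×0.25×€76.10 = €3,673,490.27.
EOQ at €75.22 = 1134.1 < 19000, so use break Q=19000: TC = 47,990×€75.22 + (47,990/19000.0)×252 + (19000.0/2)×0.25×€75.22 = €3,789,091.80.
Lowest total cost is €3,673,490.27 at Q = 1127.5.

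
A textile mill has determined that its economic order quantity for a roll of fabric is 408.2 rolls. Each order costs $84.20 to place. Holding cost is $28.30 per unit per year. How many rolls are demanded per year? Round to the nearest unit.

D ≈ 28,002 rolls per year

Squaring Q* = √(2DS/H) gives Q*² = 2DS/H.
From Q* = √(2DS/H): D = Q*²H / (2S) = 408.2² × 28.3 / (2 × 84.2) = 28002.084.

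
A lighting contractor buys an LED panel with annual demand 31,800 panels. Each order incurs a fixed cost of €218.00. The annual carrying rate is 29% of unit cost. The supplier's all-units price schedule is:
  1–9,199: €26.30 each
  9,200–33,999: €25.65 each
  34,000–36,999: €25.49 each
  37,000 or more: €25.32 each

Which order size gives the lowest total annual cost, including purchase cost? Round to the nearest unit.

Q* ≈ 1,348 panels

Holding cost per unit per year at price C is H = 0.29·C.
For each price level, check whether its EOQ is feasible; otherwise the best quantity at that price is the breakpoint.
EOQ at €26.30 = 1348.3 (feasible in tier 1): TC = 31,800×€26.30 + (31,800/1348.3)×218 + (1348.3/2)×0.29×€26.30 = €846,623.33.
EOQ at €25.65 = 1365.3 < 9200, so use break Q=9200: TC = 31,800×€25.65 + (31,800/9200.0)×218 + (9200.0/2)×0.29×€25.65 = €850,640.62.
EOQ at €25.49 = 1369.5 < 34000, so use break Q=34000: TC = 31,800×€25.49 + (31,800/34000.0)×218 + (34000.0/2)×0.29×€25.49 = €936,451.59.
EOQ at €25.32 = 1374.1 < 37000, so use break Q=37000: TC = 31,800×€25.32 + (31,800/37000.0)×218 + (37000.0/2)×0.29×€25.32 = €941,205.16.
Lowest total cost is €846,623.33 at Q = 1348.3.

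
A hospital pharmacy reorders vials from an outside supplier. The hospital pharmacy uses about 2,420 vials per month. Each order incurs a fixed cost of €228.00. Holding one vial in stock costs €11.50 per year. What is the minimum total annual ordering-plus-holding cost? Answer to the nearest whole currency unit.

TC* ≈ €12,340

Annual demand D = 2,420 × 12 = 29,040.
The optimal lot size = √(2DS/H) = √(2 × 29,040 × 228 / 11.5) ≈ 1073.08.
At the optimum the two cost components are equal, so total cost = 2·(Q*/2)H = Q*·H.
Minimum total = √(2DSH) = √(2 × 29,040 × 228 × 11.5) ≈ 12340.412.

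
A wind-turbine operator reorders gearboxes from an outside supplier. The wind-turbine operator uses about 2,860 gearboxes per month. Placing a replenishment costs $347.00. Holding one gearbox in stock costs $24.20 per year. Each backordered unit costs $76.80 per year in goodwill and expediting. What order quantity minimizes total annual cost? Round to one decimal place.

Q* ≈ 1,137.7 gearboxes

Annual demand D = 2,860 × 12 = 34,320.
With planned backorders, Q* = √(2DS/H) · √((H+B)/B).
√(2DS/H) = √(2 × 34,320 × 347 / 24.2) = 992.078.
√((H+B)/B) = √((24.2+76.8)/76.8) = 1.1468.
Q* ≈ 1137.695.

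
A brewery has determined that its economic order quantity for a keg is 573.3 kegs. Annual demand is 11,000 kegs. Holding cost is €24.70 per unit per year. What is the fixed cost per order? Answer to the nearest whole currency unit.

S ≈ €369

The basic EOQ model gives Q* = √(2DS/H); rearrange for the unknown.
From Q* = √(2DS/H): S = Q*²H / (2D) = 573.3² × 24.7 / (2 × 11,000) = 369.0100.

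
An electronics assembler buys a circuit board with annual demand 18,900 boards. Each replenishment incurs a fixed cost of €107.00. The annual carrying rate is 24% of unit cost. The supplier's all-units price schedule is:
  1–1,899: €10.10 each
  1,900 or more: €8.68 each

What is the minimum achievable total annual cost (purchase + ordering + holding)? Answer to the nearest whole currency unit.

TC* ≈ €167,095

Holding cost per unit per year at price C is H = 0.24·C.
For each price level, check whether its EOQ is feasible; otherwise the best quantity at that price is the breakpoint.
EOQ at €10.10 = 1291.7 (feasible in tier 1): TC = 18,900×€10.10 + (18,900/1291.7)×107 + (1291.7/2)×0.24×€10.10 = €194,021.15.
EOQ at €8.68 = 1393.4 < 1900, so use break Q=1900: TC = 18,900×€8.68 + (18,900/1900.0)×107 + (1900.0/2)×0.24×€8.68 = €167,095.41.
Lowest total cost among the candidates is at Q = 1900.0.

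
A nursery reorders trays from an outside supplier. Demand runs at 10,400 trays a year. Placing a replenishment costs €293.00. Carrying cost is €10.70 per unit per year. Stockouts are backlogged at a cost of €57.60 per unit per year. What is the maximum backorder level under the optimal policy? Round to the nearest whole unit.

With planned backorders, Q* = √(2DS/H) · √((H+B)/B).
√(2DS/H) = √(2 × 10,400 × 293 / 10.7) = 754.699.
√((H+B)/B) = √((10.7+57.6)/57.6) = 1.0889.
Q* ≈ 821.812.
S* = Q* · H/(H+B) = 821.812 × 10.7/68.3 ≈ 128.747.

S* ≈ 129 trays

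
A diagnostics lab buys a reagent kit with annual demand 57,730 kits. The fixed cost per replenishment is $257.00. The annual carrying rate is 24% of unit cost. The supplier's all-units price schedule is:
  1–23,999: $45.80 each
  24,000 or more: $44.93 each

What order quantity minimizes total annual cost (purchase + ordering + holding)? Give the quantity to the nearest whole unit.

Q* ≈ 1,643 kits

Holding cost per unit per year at price C is H = 0.24·C.
For each price level, check whether its EOQ is feasible; otherwise the best quantity at that price is the breakpoint.
EOQ at $45.80 = 1643.0 (feasible in tier 1): TC = 57,730×$45.80 + (57,730/1643.0)×257 + (1643.0/2)×0.24×$45.80 = $2,662,094.12.
EOQ at $44.93 = 1658.9 < 24000, so use break Q=24000: TC = 57,730×$44.93 + (57,730/24000.0)×257 + (24000.0/2)×0.24×$44.93 = $2,723,825.49.
Lowest total cost is $2,662,094.12 at Q = 1643.0.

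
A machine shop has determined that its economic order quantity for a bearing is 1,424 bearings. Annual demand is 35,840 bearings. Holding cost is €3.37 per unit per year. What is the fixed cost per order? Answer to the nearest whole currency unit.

S ≈ €95

The basic EOQ model gives Q* = √(2DS/H); rearrange for the unknown.
From Q* = √(2DS/H): S = Q*²H / (2D) = 1,424² × 3.37 / (2 × 35,840) = 95.3349.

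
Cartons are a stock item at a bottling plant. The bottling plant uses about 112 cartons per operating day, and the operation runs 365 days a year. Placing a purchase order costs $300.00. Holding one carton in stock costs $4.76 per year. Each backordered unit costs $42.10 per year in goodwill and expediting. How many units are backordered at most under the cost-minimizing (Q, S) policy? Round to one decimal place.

S* ≈ 243.3 cartons

Annual demand D = 112 × 365 = 40,880.
With planned backorders, Q* = √(2DS/H) · √((H+B)/B).
√(2DS/H) = √(2 × 40,880 × 300 / 4.76) = 2270.009.
√((H+B)/B) = √((4.76+42.1)/42.1) = 1.0550.
Q* ≈ 2394.902.
S* = Q* · H/(H+B) = 2394.902 × 4.76/46.86 ≈ 243.272.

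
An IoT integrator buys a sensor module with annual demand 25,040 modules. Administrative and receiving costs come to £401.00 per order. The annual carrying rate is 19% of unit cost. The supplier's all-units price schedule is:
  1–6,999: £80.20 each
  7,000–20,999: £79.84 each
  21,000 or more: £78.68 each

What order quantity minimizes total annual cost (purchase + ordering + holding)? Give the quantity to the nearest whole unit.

Holding cost per unit per year at price C is H = 0.19·C.
Candidates are each tier's EOQ (if it falls in that tier) and each price-break quantity.
EOQ at £80.20 = 1148.0 (feasible in tier 1): TC = 25,040×£80.20 + (25,040/1148.0)×401 + (1148.0/2)×0.19×£80.20 = £2,025,701.16.
EOQ at £79.84 = 1150.6 < 7000, so use break Q=7000: TC = 25,040×£79.84 + (25,040/7000.0)×401 + (7000.0/2)×0.19×£79.84 = £2,053,721.63.
EOQ at £78.68 = 1159.0 < 21000, so use break Q=21000: TC = 25,040×£78.68 + (25,040/21000.0)×401 + (21000.0/2)×0.19×£78.68 = £2,127,591.94.
Lowest total cost is £2,025,701.16 at Q = 1148.0.

Q* ≈ 1,148 modules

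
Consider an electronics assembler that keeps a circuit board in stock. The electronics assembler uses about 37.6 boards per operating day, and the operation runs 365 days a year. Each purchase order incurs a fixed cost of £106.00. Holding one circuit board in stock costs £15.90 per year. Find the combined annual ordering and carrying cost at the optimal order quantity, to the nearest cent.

Annual demand D = 37.6 × 365 = 13,724.
EOQ = √(2DS/H) = √(2 × 13,724 × 106 / 15.9) ≈ 427.77.
At the optimum the two cost components are equal, so total cost = 2·(Q*/2)H = Q*·H.
Minimum total = √(2DSH) = √(2 × 13,724 × 106 × 15.9) ≈ 6801.534.

TC* ≈ £6,801.53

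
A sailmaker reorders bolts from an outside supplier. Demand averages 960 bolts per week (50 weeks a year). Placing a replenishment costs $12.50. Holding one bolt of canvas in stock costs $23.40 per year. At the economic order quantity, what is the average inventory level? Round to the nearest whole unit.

Annual demand D = 960 × 50 = 48,000.
The optimal lot size = √(2DS/H) = √(2 × 48,000 × 12.5 / 23.4) ≈ 226.46.
Average inventory = Q*/2 ≈ 226.46 / 2 = 113.228.

Average inventory ≈ 113 bolts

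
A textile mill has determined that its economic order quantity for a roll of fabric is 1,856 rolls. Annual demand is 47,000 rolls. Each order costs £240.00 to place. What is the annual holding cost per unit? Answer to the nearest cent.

Squaring Q* = √(2DS/H) gives Q*² = 2DS/H.
From Q* = √(2DS/H): H = 2DS / Q*² = 2 × 47,000 × 240 / 1,856² = 6.5491.

H ≈ £6.55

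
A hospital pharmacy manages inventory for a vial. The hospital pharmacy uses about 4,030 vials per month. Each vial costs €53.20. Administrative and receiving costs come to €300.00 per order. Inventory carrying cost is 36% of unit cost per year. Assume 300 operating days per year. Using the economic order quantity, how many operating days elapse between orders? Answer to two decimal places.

T ≈ 7.64 days

Annual demand D = 4,030 × 12 = 48,360.
Holding cost H = 0.36 × €53.20 = €19.1520 per unit per year.
The optimal lot size = √(2DS/H) = √(2 × 48,360 × 300 / 19.152) ≈ 1230.87.
Cycle time = Q*/D × 300 = 1230.87 / 48,360 × 300 ≈ 7.636 days.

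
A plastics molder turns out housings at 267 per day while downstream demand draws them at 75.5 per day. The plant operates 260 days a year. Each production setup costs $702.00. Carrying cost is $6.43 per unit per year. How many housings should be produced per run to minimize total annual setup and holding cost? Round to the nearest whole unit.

Q* ≈ 2,445 housings

Annual demand D = 75.5 × 260 = 19,630.
Production build-up factor (1 − d/p) = 1 − 75.5/267 = 0.7172.
Q* = √(2DS / (H(1 − d/p))) = √(2 × 19,630 × 702 / (6.43 × 0.7172)).
= √(27,560,520 / 4.6118) ≈ 2444.609.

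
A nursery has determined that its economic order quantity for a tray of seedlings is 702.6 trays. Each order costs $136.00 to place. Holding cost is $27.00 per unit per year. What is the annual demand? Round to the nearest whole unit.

D ≈ 49,002 trays per year

The basic EOQ model gives Q* = √(2DS/H); rearrange for the unknown.
From Q* = √(2DS/H): D = Q*²H / (2S) = 702.6² × 27 / (2 × 136) = 49001.700.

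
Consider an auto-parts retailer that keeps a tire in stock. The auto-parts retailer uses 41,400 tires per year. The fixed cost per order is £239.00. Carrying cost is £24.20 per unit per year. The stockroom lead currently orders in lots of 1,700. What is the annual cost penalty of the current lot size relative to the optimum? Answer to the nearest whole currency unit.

Extra cost ≈ £4,507 per year

EOQ = √(2DS/H) = √(2 × 41,400 × 239 / 24.2) ≈ 904.29.
Cost at Q* = (D/Q*)S + (Q*/2)H = √(2DSH) ≈ £21,883.75.
Cost at Q = 1,700: (41,400/1,700)×239 + (1,700/2)×24.2 = £5,820.35 + £20,570.00 = £26,390.35.
Excess = £26,390.35 − £21,883.75 = £4,506.60.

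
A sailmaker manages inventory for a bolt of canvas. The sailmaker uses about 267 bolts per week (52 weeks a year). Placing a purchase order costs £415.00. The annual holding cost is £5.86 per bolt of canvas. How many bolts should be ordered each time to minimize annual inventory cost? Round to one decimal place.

Annual demand D = 267 × 52 = 13,884.
EOQ = √(2DS / H) = √(2 × 13,884 × 415 / 5.86).
= √(11,523,720 / 5.86) = √1,966,505.1195 ≈ 1402.321.

Q* ≈ 1,402.3 bolts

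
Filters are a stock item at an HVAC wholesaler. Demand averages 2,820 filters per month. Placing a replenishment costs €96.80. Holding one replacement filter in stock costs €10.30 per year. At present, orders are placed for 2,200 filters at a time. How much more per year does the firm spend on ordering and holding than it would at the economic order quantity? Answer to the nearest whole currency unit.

Annual demand D = 2,820 × 12 = 33,840.
EOQ = √(2DS/H) = √(2 × 33,840 × 96.8 / 10.3) ≈ 797.53.
Cost at Q* = (D/Q*)S + (Q*/2)H = √(2DSH) ≈ €8,214.60.
Cost at Q = 2,200: (33,840/2,200)×96.8 + (2,200/2)×10.3 = €1,488.96 + €11,330.00 = €12,818.96.
Excess = €12,818.96 − €8,214.60 = €4,604.36.

Extra cost ≈ €4,604 per year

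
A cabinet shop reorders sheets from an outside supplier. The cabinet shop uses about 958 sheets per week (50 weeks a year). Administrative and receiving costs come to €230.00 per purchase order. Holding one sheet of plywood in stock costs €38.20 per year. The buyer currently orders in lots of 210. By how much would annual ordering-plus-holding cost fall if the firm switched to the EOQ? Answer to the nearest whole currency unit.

Annual demand D = 958 × 50 = 47,900.
EOQ = √(2DS/H) = √(2 × 47,900 × 230 / 38.2) ≈ 759.48.
Cost at Q* = (D/Q*)S + (Q*/2)H = √(2DSH) ≈ €29,012.05.
Cost at Q = 210: (47,900/210)×230 + (210/2)×38.2 = €52,461.90 + €4,011.00 = €56,472.90.
Excess = €56,472.90 − €29,012.05 = €27,460.86.

Extra cost ≈ €27,461 per year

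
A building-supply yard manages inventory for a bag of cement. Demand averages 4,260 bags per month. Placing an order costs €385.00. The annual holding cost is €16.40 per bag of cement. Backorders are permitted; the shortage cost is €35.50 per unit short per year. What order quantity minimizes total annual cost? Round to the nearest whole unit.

Annual demand D = 4,260 × 12 = 51,120.
With planned backorders, Q* = √(2DS/H) · √((H+B)/B).
√(2DS/H) = √(2 × 51,120 × 385 / 16.4) = 1549.241.
√((H+B)/B) = √((16.4+35.5)/35.5) = 1.2091.
Q* ≈ 1873.218.

Q* ≈ 1,873 bags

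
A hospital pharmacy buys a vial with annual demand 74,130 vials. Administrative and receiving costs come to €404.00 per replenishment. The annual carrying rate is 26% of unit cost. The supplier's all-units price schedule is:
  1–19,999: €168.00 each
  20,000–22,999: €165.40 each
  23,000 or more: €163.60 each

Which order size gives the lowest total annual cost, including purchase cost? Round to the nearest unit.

Holding cost per unit per year at price C is H = 0.26·C.
Candidates are each tier's EOQ (if it falls in that tier) and each price-break quantity.
EOQ at €168.00 = 1171.0 (feasible in tier 1): TC = 74,130×€168.00 + (74,130/1171.0)×404 + (1171.0/2)×0.26×€168.00 = €12,504,989.81.
EOQ at €165.40 = 1180.2 < 20000, so use break Q=20000: TC = 74,130×€165.40 + (74,130/20000.0)×404 + (20000.0/2)×0.26×€165.40 = €12,692,639.43.
EOQ at €163.60 = 1186.7 < 23000, so use break Q=23000: TC = 74,130×€163.60 + (74,130/23000.0)×404 + (23000.0/2)×0.26×€163.60 = €12,618,134.11.
Lowest total cost is €12,504,989.81 at Q = 1171.0.

Q* ≈ 1,171 vials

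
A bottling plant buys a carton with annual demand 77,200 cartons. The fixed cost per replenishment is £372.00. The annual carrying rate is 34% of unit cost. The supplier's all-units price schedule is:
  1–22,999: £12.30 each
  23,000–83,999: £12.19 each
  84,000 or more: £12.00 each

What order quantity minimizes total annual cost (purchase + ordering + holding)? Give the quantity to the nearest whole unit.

Holding cost per unit per year at price C is H = 0.34·C.
For each price level, check whether its EOQ is feasible; otherwise the best quantity at that price is the breakpoint.
EOQ at £12.30 = 3706.0 (feasible in tier 1): TC = 77,200×£12.30 + (77,200/3706.0)×372 + (3706.0/2)×0.34×£12.30 = £965,058.41.
EOQ at £12.19 = 3722.7 < 23000, so use break Q=23000: TC = 77,200×£12.19 + (77,200/23000.0)×372 + (23000.0/2)×0.34×£12.19 = £989,979.53.
EOQ at £12.00 = 3752.0 < 84000, so use break Q=84000: TC = 77,200×£12.00 + (77,200/84000.0)×372 + (84000.0/2)×0.34×£12.00 = £1,098,101.89.
Lowest total cost is £965,058.41 at Q = 3706.0.

Q* ≈ 3,706 cartons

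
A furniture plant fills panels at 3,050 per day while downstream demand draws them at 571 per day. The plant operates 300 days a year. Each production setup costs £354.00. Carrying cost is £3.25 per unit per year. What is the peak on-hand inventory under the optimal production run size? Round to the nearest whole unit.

I_max ≈ 5,507 panels

Annual demand D = 571 × 300 = 171,300.
Production build-up factor (1 − d/p) = 1 − 571/3,050 = 0.8128.
Q* = √(2DS / (H(1 − d/p))) = √(2 × 171,300 × 354 / (3.25 × 0.8128)).
= √(121,280,400 / 2.6416) ≈ 6775.873.
Maximum inventory = Q*(1 − d/p) = 6775.873 × 0.8128 ≈ 5507.341.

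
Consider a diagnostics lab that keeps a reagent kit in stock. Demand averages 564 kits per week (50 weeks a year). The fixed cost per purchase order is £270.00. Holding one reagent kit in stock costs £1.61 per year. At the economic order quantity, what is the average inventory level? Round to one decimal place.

Average inventory ≈ 1,537.7 kits

Annual demand D = 564 × 50 = 28,200.
Q* = √(2DS/H) = √(2 × 28,200 × 270 / 1.61) ≈ 3075.45.
Average inventory = Q*/2 ≈ 3075.45 / 2 = 1537.724.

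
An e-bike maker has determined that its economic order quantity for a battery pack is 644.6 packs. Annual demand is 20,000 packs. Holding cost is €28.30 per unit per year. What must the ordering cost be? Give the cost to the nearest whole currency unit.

S ≈ €294

The basic EOQ model gives Q* = √(2DS/H); rearrange for the unknown.
From Q* = √(2DS/H): S = Q*²H / (2D) = 644.6² × 28.3 / (2 × 20,000) = 293.9727.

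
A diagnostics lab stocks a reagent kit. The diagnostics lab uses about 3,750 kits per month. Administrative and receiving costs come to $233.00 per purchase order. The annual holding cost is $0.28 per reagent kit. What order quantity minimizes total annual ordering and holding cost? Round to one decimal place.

Q* ≈ 8,654.1 kits

Annual demand D = 3,750 × 12 = 45,000.
EOQ = √(2DS / H) = √(2 × 45,000 × 233 / 0.28).
= √(20,970,000 / 0.28) = √74,892,857.1429 ≈ 8654.066.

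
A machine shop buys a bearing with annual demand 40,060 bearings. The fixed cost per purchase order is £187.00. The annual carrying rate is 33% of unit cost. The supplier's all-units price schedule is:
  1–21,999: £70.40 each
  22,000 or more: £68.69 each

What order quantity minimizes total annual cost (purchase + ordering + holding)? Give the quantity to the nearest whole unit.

Holding cost per unit per year at price C is H = 0.33·C.
Candidates are each tier's EOQ (if it falls in that tier) and each price-break quantity.
EOQ at £70.40 = 803.1 (feasible in tier 1): TC = 40,060×£70.40 + (40,060/803.1)×187 + (803.1/2)×0.33×£70.40 = £2,838,880.69.
EOQ at £68.69 = 813.0 < 22000, so use break Q=22000: TC = 40,060×£68.69 + (40,060/22000.0)×187 + (22000.0/2)×0.33×£68.69 = £3,001,406.61.
Lowest total cost is £2,838,880.69 at Q = 803.1.

Q* ≈ 803 bearings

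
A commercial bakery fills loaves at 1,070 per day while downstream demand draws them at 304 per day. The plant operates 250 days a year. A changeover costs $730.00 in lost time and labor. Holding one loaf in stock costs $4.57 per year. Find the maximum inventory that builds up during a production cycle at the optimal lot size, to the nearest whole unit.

I_max ≈ 4,169 loaves

Annual demand D = 304 × 250 = 76,000.
Production build-up factor (1 − d/p) = 1 − 304/1,070 = 0.7159.
Q* = √(2DS / (H(1 − d/p))) = √(2 × 76,000 × 730 / (4.57 × 0.7159)).
= √(110,960,000 / 3.2716) ≈ 5823.749.
Maximum inventory = Q*(1 − d/p) = 5823.749 × 0.7159 ≈ 4169.151.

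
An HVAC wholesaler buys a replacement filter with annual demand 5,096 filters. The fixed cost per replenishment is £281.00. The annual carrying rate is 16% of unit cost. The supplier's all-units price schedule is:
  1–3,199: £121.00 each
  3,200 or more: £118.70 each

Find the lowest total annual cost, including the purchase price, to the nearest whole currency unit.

TC* ≈ £624,062

Holding cost per unit per year at price C is H = 0.16·C.
Candidates are each tier's EOQ (if it falls in that tier) and each price-break quantity.
EOQ at £121.00 = 384.6 (feasible in tier 1): TC = 5,096×£121.00 + (5,096/384.6)×281 + (384.6/2)×0.16×£121.00 = £624,062.21.
EOQ at £118.70 = 388.3 < 3200, so use break Q=3200: TC = 5,096×£118.70 + (5,096/3200.0)×281 + (3200.0/2)×0.16×£118.70 = £635,729.89.
Lowest total cost among the candidates is at Q = 384.6.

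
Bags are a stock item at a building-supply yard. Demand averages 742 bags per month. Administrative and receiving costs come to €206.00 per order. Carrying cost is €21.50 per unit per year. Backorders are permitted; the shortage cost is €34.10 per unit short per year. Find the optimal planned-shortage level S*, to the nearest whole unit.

S* ≈ 204 bags

Annual demand D = 742 × 12 = 8,904.
With planned backorders, Q* = √(2DS/H) · √((H+B)/B).
√(2DS/H) = √(2 × 8,904 × 206 / 21.5) = 413.068.
√((H+B)/B) = √((21.5+34.1)/34.1) = 1.2769.
Q* ≈ 527.451.
S* = Q* · H/(H+B) = 527.451 × 21.5/55.6 ≈ 203.960.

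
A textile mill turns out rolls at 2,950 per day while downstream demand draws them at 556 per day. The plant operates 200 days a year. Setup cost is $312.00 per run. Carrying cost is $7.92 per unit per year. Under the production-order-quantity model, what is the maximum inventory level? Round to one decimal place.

Annual demand D = 556 × 200 = 111,200.
Production build-up factor (1 − d/p) = 1 − 556/2,950 = 0.8115.
Q* = √(2DS / (H(1 − d/p))) = √(2 × 111,200 × 312 / (7.92 × 0.8115)).
= √(69,388,800 / 6.4273) ≈ 3285.724.
Maximum inventory = Q*(1 − d/p) = 3285.724 × 0.8115 ≈ 2666.448.

I_max ≈ 2,666.4 rolls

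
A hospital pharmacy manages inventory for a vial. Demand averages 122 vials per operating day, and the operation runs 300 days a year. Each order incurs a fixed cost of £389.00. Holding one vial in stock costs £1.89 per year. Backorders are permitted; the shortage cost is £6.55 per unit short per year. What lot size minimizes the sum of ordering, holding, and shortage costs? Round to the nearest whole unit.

Q* ≈ 4,406 vials

Annual demand D = 122 × 300 = 36,600.
With planned backorders, Q* = √(2DS/H) · √((H+B)/B).
√(2DS/H) = √(2 × 36,600 × 389 / 1.89) = 3881.499.
√((H+B)/B) = √((1.89+6.55)/6.55) = 1.1351.
Q* ≈ 4406.056.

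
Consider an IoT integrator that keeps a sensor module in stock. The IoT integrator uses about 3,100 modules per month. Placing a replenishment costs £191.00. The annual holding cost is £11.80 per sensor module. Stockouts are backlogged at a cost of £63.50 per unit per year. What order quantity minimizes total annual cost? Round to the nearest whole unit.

Q* ≈ 1,195 modules

Annual demand D = 3,100 × 12 = 37,200.
With planned backorders, Q* = √(2DS/H) · √((H+B)/B).
√(2DS/H) = √(2 × 37,200 × 191 / 11.8) = 1097.393.
√((H+B)/B) = √((11.8+63.5)/63.5) = 1.0890.
Q* ≈ 1195.013.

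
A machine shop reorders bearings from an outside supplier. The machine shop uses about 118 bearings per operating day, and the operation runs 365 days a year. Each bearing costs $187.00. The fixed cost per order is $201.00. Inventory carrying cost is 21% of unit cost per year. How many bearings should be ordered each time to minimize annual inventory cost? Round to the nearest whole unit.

Q* ≈ 664 bearings

Annual demand D = 118 × 365 = 43,070.
Holding cost H = 0.21 × $187.00 = $39.2700 per unit per year.
EOQ = √(2DS / H) = √(2 × 43,070 × 201 / 39.27).
= √(17,314,140 / 39.27) = √440,899.9236 ≈ 664.003.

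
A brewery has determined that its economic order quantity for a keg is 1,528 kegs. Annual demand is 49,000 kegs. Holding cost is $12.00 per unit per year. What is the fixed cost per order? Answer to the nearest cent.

S ≈ $285.89

The basic EOQ model gives Q* = √(2DS/H); rearrange for the unknown.
From Q* = √(2DS/H): S = Q*²H / (2D) = 1,528² × 12 / (2 × 49,000) = 285.8919.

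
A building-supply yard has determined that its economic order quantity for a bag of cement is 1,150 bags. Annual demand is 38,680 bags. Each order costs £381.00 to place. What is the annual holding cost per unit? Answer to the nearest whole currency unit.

The basic EOQ model gives Q* = √(2DS/H); rearrange for the unknown.
From Q* = √(2DS/H): H = 2DS / Q*² = 2 × 38,680 × 381 / 1,150² = 22.2867.

H ≈ £22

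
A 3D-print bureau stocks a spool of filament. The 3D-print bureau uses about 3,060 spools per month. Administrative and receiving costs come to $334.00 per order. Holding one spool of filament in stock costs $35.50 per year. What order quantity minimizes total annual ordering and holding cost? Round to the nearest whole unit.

Annual demand D = 3,060 × 12 = 36,720.
EOQ = √(2DS / H) = √(2 × 36,720 × 334 / 35.5).
= √(24,528,960 / 35.5) = √690,956.6197 ≈ 831.238.

Q* ≈ 831 spools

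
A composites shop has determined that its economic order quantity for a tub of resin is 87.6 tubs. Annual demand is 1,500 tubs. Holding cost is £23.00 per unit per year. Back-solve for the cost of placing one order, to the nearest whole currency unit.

The basic EOQ model gives Q* = √(2DS/H); rearrange for the unknown.
From Q* = √(2DS/H): S = Q*²H / (2D) = 87.6² × 23 / (2 × 1,500) = 58.8322.

S ≈ £59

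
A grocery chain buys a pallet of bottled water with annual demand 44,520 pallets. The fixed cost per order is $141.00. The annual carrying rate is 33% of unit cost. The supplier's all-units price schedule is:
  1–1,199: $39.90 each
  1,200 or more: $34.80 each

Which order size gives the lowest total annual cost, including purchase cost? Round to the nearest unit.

Q* ≈ 1,200 pallets

Holding cost per unit per year at price C is H = 0.33·C.
Candidates are each tier's EOQ (if it falls in that tier) and each price-break quantity.
EOQ at $39.90 = 976.5 (feasible in tier 1): TC = 44,520×$39.90 + (44,520/976.5)×141 + (976.5/2)×0.33×$39.90 = $1,789,205.17.
EOQ at $34.80 = 1045.6 < 1200, so use break Q=1200: TC = 44,520×$34.80 + (44,520/1200.0)×141 + (1200.0/2)×0.33×$34.80 = $1,561,417.50.
Lowest total cost is $1,561,417.50 at Q = 1200.0.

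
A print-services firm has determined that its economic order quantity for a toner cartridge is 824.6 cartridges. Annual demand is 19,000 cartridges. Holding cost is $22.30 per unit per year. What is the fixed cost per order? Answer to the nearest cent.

S ≈ $399.03

Squaring Q* = √(2DS/H) gives Q*² = 2DS/H.
From Q* = √(2DS/H): S = Q*²H / (2D) = 824.6² × 22.3 / (2 × 19,000) = 399.0322.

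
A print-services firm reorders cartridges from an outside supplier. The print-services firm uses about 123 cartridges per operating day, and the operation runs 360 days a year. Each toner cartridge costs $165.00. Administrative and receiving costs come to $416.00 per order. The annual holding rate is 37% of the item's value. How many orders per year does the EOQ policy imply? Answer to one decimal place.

Annual demand D = 123 × 360 = 44,280.
Holding cost H = 0.37 × $165.00 = $61.0500 per unit per year.
EOQ = √(2DS/H) = √(2 × 44,280 × 416 / 61.05) ≈ 776.82.
Orders per year = D / Q* = 44,280 / 776.82 ≈ 57.001.

N ≈ 57.0 orders per year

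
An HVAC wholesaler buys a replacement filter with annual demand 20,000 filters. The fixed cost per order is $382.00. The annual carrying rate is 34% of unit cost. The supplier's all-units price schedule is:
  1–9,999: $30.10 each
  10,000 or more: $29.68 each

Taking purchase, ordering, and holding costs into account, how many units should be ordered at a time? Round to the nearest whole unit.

Holding cost per unit per year at price C is H = 0.34·C.
For each price level, check whether its EOQ is feasible; otherwise the best quantity at that price is the breakpoint.
EOQ at $30.10 = 1221.9 (feasible in tier 1): TC = 20,000×$30.10 + (20,000/1221.9)×382 + (1221.9/2)×0.34×$30.10 = $614,505.02.
EOQ at $29.68 = 1230.5 < 10000, so use break Q=10000: TC = 20,000×$29.68 + (20,000/10000.0)×382 + (10000.0/2)×0.34×$29.68 = $644,820.00.
Lowest total cost is $614,505.02 at Q = 1221.9.

Q* ≈ 1,222 filters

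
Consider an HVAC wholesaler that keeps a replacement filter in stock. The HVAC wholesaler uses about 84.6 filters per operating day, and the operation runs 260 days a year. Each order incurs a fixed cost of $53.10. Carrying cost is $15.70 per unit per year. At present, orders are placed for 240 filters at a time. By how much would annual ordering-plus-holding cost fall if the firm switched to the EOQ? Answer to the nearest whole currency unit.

Extra cost ≈ $695 per year

Annual demand D = 84.6 × 260 = 21,996.
EOQ = √(2DS/H) = √(2 × 21,996 × 53.1 / 15.7) ≈ 385.73.
Cost at Q* = (D/Q*)S + (Q*/2)H = √(2DSH) ≈ $6,055.97.
Cost at Q = 240: (21,996/240)×53.1 + (240/2)×15.7 = $4,866.62 + $1,884.00 = $6,750.62.
Excess = $6,750.62 − $6,055.97 = $694.64.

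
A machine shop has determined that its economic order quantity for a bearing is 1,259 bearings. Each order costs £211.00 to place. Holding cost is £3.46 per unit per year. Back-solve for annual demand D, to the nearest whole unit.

Squaring Q* = √(2DS/H) gives Q*² = 2DS/H.
From Q* = √(2DS/H): D = Q*²H / (2S) = 1,259² × 3.46 / (2 × 211) = 12996.162.

D ≈ 12,996 bearings per year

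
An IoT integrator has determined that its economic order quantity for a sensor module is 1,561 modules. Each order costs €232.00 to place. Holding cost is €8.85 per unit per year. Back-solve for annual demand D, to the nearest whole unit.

D ≈ 46,476 modules per year

Invert the EOQ relation Q*² = 2DS/H.
From Q* = √(2DS/H): D = Q*²H / (2S) = 1,561² × 8.85 / (2 × 232) = 46476.252.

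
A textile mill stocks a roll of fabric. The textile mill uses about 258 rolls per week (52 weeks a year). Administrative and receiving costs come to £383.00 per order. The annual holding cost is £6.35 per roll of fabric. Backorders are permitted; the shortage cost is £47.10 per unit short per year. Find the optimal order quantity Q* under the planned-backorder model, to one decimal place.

Q* ≈ 1,355.2 rolls

Annual demand D = 258 × 52 = 13,416.
With planned backorders, Q* = √(2DS/H) · √((H+B)/B).
√(2DS/H) = √(2 × 13,416 × 383 / 6.35) = 1272.152.
√((H+B)/B) = √((6.35+47.1)/47.1) = 1.0653.
Q* ≈ 1355.197.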